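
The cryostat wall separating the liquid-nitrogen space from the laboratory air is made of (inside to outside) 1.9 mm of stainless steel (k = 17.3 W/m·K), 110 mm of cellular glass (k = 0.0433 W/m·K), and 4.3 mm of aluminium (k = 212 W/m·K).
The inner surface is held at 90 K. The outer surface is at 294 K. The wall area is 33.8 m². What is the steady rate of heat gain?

Q ≈ 2710 W

Using the resistance-network approach (series):
R_stainless steel = L/(kA) = 0.0019/(17.3×33.8) = 3.249×10^-6 K/W
R_cellular glass = L/(kA) = 0.11/(0.0433×33.8) = 0.07516 K/W
R_aluminium = L/(kA) = 0.0043/(212×33.8) = 6.001×10^-7 K/W
R_total = 0.07516 K/W
Q = ΔT / R_total = 204 / 0.07516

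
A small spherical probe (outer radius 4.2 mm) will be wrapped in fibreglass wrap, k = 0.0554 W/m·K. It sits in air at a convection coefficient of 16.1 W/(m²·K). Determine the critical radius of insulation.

For a sphere r_cr = 2k/h = 2×0.0554/16.1
r_cr = 6.88 mm; since the bare radius (4.2 mm) is below r_cr, adding a thin layer of insulation will *increase* heat loss.

r_cr ≈ 6.88 mm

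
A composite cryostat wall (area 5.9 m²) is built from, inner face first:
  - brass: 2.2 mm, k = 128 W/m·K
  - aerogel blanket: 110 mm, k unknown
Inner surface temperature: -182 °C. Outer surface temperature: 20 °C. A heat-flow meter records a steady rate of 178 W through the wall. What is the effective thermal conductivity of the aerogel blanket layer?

Series thermal resistances:
R_brass = L/(kA) = 0.0022/(128×5.9) = 2.913×10^-6 K/W
Sum of known resistances R_other = 2.913×10^-6 K/W
Total R = ΔT/Q = 202/178 = 1.135 K/W
R_aerogel blanket = R_total − R_other = 1.135 K/W
k = L/(R·A) = 0.11/(1.135×5.9)

k ≈ 0.0164 W/(m·K)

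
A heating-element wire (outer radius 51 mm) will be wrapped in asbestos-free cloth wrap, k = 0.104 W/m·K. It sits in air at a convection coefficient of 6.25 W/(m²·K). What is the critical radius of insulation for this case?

r_cr ≈ 16.6 mm

For a cylinder r_cr = k/h = 0.104/6.25
r_cr = 16.6 mm; since the bare radius (51 mm) is above r_cr, any added insulation will reduce heat loss.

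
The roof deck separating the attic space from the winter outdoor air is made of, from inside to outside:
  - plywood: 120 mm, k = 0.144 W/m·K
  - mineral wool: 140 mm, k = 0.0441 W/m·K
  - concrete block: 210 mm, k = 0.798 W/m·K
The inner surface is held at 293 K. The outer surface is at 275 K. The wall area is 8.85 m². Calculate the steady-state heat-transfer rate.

Model the wall as resistances in series:
R_plywood = L/(kA) = 0.12/(0.144×8.85) = 0.09416 K/W
R_mineral wool = L/(kA) = 0.14/(0.0441×8.85) = 0.3587 K/W
R_concrete block = L/(kA) = 0.21/(0.798×8.85) = 0.02974 K/W
R_total = 0.4826 K/W
Q = ΔT / R_total = 18 / 0.4826

Q ≈ 37.3 W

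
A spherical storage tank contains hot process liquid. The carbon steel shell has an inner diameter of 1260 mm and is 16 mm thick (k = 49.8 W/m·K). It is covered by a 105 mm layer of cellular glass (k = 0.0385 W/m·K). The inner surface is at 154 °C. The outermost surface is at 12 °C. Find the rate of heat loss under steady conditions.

Q ≈ 317 W

For a spherical shell R = (1/r₁ − 1/r₂)/(4πk); film R = 1/(h·4πr²). In series:
R_carbon steel shell = (1/0.63 − 1/0.646)/(4π×49.8) = 6.282×10^-5 K/W
R_cellular glass = (1/0.646 − 1/0.751)/(4π×0.0385) = 0.4473 K/W
R_total = 0.4474 K/W
Q = ΔT/R_total = 142/0.4474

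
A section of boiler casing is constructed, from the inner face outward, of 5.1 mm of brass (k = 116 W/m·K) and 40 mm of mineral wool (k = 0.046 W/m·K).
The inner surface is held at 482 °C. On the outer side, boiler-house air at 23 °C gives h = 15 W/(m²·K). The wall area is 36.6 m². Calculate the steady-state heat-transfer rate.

Q ≈ 17900 W

Using the resistance-network approach (series):
R_brass = L/(kA) = 0.0051/(116×36.6) = 1.201×10^-6 K/W
R_mineral wool = L/(kA) = 0.04/(0.046×36.6) = 0.02376 K/W
R_outer film = 1/(h_o·A) = 1/(15×36.6) = 0.001821 K/W
R_total = 0.02558 K/W
Q = ΔT / R_total = 459 / 0.02558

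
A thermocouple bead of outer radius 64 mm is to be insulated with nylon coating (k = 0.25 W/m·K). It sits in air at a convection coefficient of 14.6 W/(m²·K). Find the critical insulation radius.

r_cr ≈ 34.2 mm

For a sphere r_cr = 2k/h = 2×0.25/14.6
r_cr = 34.2 mm; since the bare radius (64 mm) is above r_cr, any added insulation will reduce heat loss.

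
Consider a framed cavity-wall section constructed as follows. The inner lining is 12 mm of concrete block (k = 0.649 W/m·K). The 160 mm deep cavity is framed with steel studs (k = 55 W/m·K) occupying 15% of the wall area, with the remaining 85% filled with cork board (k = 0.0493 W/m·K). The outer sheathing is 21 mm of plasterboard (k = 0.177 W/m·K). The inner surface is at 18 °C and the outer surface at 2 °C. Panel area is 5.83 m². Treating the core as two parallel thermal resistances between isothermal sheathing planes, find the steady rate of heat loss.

Q ≈ 596 W

Sheathing layers in series; stud and cavity paths in parallel between them.
R_inner = 0.012/(0.649×5.83) = 0.003172 K/W
R_stud  = 0.16/(55×0.15×5.83) = 0.003327 K/W
R_cav   = 0.16/(0.0493×0.85×5.83) = 0.6549 K/W
1/R_core = 1/R_stud + 1/R_cav → R_core = 0.00331 K/W
R_outer = 0.021/(0.177×5.83) = 0.02035 K/W
R_total = 0.02683 K/W
Q = ΔT/R_total = 16/0.02683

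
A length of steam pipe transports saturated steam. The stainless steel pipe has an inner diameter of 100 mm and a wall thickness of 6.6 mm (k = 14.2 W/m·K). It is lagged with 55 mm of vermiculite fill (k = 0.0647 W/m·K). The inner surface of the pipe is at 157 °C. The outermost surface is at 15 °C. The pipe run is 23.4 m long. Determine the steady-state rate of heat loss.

Q ≈ 1990 W

Radial resistances (cylindrical: R_cond = ln(r_o/r_i)/(2πkL), R_conv = 1/(h·2πrL)):
R_stainless steel pipe wall = ln(56.6/50)/(2π×14.2×23.4) = 5.939×10^-5 K/W
R_vermiculite fill = ln(111.6/56.6)/(2π×0.0647×23.4) = 0.07137 K/W
R_total = 0.07143 K/W
Q = ΔT/R_total = 142/0.07143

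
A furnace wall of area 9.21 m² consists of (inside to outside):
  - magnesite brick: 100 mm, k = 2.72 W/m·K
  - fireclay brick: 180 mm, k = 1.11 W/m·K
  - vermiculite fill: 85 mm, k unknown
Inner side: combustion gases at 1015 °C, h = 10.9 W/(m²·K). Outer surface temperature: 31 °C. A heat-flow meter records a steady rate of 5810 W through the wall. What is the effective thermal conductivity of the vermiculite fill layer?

Treating each layer as a thermal resistance in series:
R_inner film = 1/(h_i·A) = 1/(10.9×9.21) = 0.009961 K/W
R_magnesite brick = L/(kA) = 0.1/(2.72×9.21) = 0.003992 K/W
R_fireclay brick = L/(kA) = 0.18/(1.11×9.21) = 0.01761 K/W
Sum of known resistances R_other = 0.03156 K/W
Total R = ΔT/Q = 984/5810 = 0.1694 K/W
R_vermiculite fill = R_total − R_other = 0.1378 K/W
k = L/(R·A) = 0.085/(0.1378×9.21)

k ≈ 0.067 W/(m·K)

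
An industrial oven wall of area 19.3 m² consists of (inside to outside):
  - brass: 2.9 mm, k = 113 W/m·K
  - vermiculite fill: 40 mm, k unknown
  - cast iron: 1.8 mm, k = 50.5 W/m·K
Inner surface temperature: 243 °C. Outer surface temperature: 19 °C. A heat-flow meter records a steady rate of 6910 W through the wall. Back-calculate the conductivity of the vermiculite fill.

Series thermal resistances:
R_brass = L/(kA) = 0.0029/(113×19.3) = 1.33×10^-6 K/W
R_cast iron = L/(kA) = 0.0018/(50.5×19.3) = 1.847×10^-6 K/W
Sum of known resistances R_other = 3.177×10^-6 K/W
Total R = ΔT/Q = 224/6910 = 0.03242 K/W
R_vermiculite fill = R_total − R_other = 0.03241 K/W
k = L/(R·A) = 0.04/(0.03241×19.3)

k ≈ 0.0639 W/(m·K)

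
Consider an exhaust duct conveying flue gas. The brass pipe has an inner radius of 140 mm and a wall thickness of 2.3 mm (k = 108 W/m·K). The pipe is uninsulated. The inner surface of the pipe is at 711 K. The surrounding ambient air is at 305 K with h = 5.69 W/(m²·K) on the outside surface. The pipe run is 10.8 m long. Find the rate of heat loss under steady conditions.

Q ≈ 22300 W

For a radial system each layer contributes R = ln(r_out/r_in)/(2πkL); films add R = 1/(hA).
R_brass pipe wall = ln(142.3/140)/(2π×108×10.8) = 2.223×10^-6 K/W
R_outer film = 1/(h_o·2πr_oL) = 1/(5.69×2π×0.1423×10.8) = 0.0182 K/W
R_total = 0.0182 K/W
Q = ΔT/R_total = 406/0.0182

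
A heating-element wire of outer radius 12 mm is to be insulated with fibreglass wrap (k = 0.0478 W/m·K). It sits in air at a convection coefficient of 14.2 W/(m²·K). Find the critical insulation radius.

r_cr ≈ 3.37 mm

For a cylinder r_cr = k/h = 0.0478/14.2
r_cr = 3.37 mm; since the bare radius (12 mm) is above r_cr, any added insulation will reduce heat loss.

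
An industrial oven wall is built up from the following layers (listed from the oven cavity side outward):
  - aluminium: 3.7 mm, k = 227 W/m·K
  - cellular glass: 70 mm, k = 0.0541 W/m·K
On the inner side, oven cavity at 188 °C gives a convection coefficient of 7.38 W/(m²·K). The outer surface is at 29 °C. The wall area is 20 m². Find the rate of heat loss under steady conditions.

Treating each layer as a thermal resistance in series:
R_inner film = 1/(h_i·A) = 1/(7.38×20) = 0.006775 K/W
R_aluminium = L/(kA) = 0.0037/(227×20) = 8.15×10^-7 K/W
R_cellular glass = L/(kA) = 0.07/(0.0541×20) = 0.0647 K/W
R_total = 0.07147 K/W
Q = ΔT / R_total = 159 / 0.07147

Q ≈ 2220 W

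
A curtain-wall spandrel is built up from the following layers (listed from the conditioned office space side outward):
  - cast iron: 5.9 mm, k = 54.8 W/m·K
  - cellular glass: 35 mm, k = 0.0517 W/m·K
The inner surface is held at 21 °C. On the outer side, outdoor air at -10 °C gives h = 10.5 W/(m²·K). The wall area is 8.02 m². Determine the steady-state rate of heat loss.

Model the wall as resistances in series:
R_cast iron = L/(kA) = 0.0059/(54.8×8.02) = 1.342×10^-5 K/W
R_cellular glass = L/(kA) = 0.035/(0.0517×8.02) = 0.08441 K/W
R_outer film = 1/(h_o·A) = 1/(10.5×8.02) = 0.01188 K/W
R_total = 0.0963 K/W
Q = ΔT / R_total = 31 / 0.0963

Q ≈ 322 W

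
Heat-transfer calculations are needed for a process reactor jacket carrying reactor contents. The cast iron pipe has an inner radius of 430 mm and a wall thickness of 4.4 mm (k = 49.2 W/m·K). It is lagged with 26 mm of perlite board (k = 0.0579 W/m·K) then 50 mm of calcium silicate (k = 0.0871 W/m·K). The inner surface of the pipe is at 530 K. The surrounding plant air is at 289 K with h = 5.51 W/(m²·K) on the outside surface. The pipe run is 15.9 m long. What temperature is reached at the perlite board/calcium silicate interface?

Per-layer cylindrical resistances, series-summed:
R_cast iron pipe wall = ln(434.4/430)/(2π×49.2×15.9) = 2.071×10^-6 K/W
R_perlite board = ln(460.4/434.4)/(2π×0.0579×15.9) = 0.01005 K/W
R_calcium silicate = ln(510.4/460.4)/(2π×0.0871×15.9) = 0.01185 K/W
R_outer film = 1/(h_o·2πr_oL) = 1/(5.51×2π×0.5104×15.9) = 0.003559 K/W
R_total = 0.02546 K/W
Q = ΔT/R_total = 241/0.02546
Q = 9470 W
T_interface = T_inner − Q·ΣR(inner→interface) = 530 − 9470×0.01005

T ≈ 435 K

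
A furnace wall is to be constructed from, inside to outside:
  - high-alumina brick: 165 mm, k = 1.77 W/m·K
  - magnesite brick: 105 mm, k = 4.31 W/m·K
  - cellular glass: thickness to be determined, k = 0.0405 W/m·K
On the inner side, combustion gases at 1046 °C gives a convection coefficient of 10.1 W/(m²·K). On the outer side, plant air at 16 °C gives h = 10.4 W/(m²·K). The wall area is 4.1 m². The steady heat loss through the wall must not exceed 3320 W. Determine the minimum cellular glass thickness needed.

Series thermal resistances:
R_inner film = 1/(h_i·A) = 1/(10.1×4.1) = 0.02415 K/W
R_high-alumina brick = L/(kA) = 0.165/(1.77×4.1) = 0.02274 K/W
R_magnesite brick = L/(kA) = 0.105/(4.31×4.1) = 0.005942 K/W
R_outer film = 1/(h_o·A) = 1/(10.4×4.1) = 0.02345 K/W
Sum of the known resistances R_other = 0.07628 K/W
Required total resistance R_tot = ΔT/Q_allow = 1030/3320 = 0.3102 K/W
R_cellular glass = R_tot − R_other = 0.234 K/W
L = R·k·A = 0.234×0.0405×4.1

L ≈ 38.8 mm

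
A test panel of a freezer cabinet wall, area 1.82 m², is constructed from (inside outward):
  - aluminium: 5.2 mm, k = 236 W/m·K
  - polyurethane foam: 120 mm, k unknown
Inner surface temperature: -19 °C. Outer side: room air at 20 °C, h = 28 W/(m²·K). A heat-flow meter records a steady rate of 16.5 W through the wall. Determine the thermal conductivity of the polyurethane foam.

Treating each layer as a thermal resistance in series:
R_aluminium = L/(kA) = 0.0052/(236×1.82) = 1.211×10^-5 K/W
R_outer film = 1/(h_o·A) = 1/(28×1.82) = 0.01962 K/W
Sum of known resistances R_other = 0.01964 K/W
Total R = ΔT/Q = 39/16.5 = 2.364 K/W
R_polyurethane foam = R_total − R_other = 2.344 K/W
k = L/(R·A) = 0.12/(2.344×1.82)

k ≈ 0.0281 W/(m·K)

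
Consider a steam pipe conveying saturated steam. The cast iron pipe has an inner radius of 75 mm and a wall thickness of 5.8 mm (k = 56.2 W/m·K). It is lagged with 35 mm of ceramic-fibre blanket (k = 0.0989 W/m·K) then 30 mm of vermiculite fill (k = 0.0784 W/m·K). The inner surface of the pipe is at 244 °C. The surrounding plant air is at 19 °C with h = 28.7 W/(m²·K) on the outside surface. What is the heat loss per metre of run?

Radial resistances (cylindrical: R_cond = ln(r_o/r_i)/(2πkL), R_conv = 1/(h·2πrL)):
R_cast iron pipe wall = ln(80.8/75)/(2π×56.2×1) = 2.109×10^-4 K/W
R_ceramic-fibre blanket = ln(115.8/80.8)/(2π×0.0989×1) = 0.5791 K/W
R_vermiculite fill = ln(145.8/115.8)/(2π×0.0784×1) = 0.4677 K/W
R_outer film = 1/(h_o·2πr_oL) = 1/(28.7×2π×0.1458×1) = 0.03803 K/W
R_total = 1.085 K/W
Q = ΔT/R_total = 225/1.085

q′ ≈ 207 W/m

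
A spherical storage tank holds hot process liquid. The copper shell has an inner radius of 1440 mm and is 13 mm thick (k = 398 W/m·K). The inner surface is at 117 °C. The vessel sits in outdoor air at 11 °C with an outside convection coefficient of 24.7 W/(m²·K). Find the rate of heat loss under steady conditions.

Spherical conduction: R = (1/r_in − 1/r_out)/(4πk) per layer; series-sum.
R_copper shell = (1/1.44 − 1/1.453)/(4π×398) = 1.242×10^-6 K/W
R_outer film = 1/(h·4πr_o²) = 1/(24.7×4π×1.453²) = 0.001526 K/W
R_total = 0.001527 K/W
Q = ΔT/R_total = 106/0.001527

Q ≈ 69400 W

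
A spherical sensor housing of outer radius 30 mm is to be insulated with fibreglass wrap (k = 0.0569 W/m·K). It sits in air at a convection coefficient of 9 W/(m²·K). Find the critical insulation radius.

For a sphere r_cr = 2k/h = 2×0.0569/9
r_cr = 12.6 mm; since the bare radius (30 mm) is above r_cr, any added insulation will reduce heat loss.

r_cr ≈ 12.6 mm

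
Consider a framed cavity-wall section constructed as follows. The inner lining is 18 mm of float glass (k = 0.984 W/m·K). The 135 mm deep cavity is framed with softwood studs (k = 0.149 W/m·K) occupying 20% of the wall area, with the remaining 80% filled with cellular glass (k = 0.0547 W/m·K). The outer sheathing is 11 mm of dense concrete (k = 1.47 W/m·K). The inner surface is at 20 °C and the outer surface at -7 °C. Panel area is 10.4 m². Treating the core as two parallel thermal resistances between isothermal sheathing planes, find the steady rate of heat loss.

Q ≈ 151 W

Sheathing layers in series; stud and cavity paths in parallel between them.
R_inner = 0.018/(0.984×10.4) = 0.001759 K/W
R_stud  = 0.135/(0.149×0.2×10.4) = 0.4356 K/W
R_cav   = 0.135/(0.0547×0.8×10.4) = 0.2966 K/W
1/R_core = 1/R_stud + 1/R_cav → R_core = 0.1765 K/W
R_outer = 0.011/(1.47×10.4) = 7.195×10^-4 K/W
R_total = 0.1789 K/W
Q = ΔT/R_total = 27/0.1789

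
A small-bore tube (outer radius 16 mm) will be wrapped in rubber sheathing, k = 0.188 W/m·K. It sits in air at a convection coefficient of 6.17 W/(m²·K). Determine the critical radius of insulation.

r_cr ≈ 30.5 mm

For a cylinder r_cr = k/h = 0.188/6.17
r_cr = 30.5 mm; since the bare radius (16 mm) is below r_cr, adding a thin layer of insulation will *increase* heat loss.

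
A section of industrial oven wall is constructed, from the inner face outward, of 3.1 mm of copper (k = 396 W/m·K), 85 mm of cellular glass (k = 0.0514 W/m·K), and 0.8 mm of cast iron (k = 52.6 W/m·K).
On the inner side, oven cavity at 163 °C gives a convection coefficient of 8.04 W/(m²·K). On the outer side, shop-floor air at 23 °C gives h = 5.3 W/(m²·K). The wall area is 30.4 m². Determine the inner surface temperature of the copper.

Model the wall as resistances in series:
R_inner film = 1/(h_i·A) = 1/(8.04×30.4) = 0.004091 K/W
R_copper = L/(kA) = 0.0031/(396×30.4) = 2.575×10^-7 K/W
R_cellular glass = L/(kA) = 0.085/(0.0514×30.4) = 0.0544 K/W
R_cast iron = L/(kA) = 0.0008/(52.6×30.4) = 5.003×10^-7 K/W
R_outer film = 1/(h_o·A) = 1/(5.3×30.4) = 0.006207 K/W
R_total = 0.0647 K/W;  Q = ΔT/R_total = 140/0.0647 = 2164 W
T_interface = T_inner − Q·ΣR(inner→interface) = 163 − 2160×0.004091

T ≈ 154 °C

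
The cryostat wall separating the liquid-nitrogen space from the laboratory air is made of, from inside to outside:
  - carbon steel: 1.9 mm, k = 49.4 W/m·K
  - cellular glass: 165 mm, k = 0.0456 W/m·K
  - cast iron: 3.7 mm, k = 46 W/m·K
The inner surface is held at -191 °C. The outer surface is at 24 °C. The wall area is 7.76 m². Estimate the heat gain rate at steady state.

Model the wall as resistances in series:
R_carbon steel = L/(kA) = 0.0019/(49.4×7.76) = 4.956×10^-6 K/W
R_cellular glass = L/(kA) = 0.165/(0.0456×7.76) = 0.4663 K/W
R_cast iron = L/(kA) = 0.0037/(46×7.76) = 1.037×10^-5 K/W
R_total = 0.4663 K/W
Q = ΔT / R_total = 215 / 0.4663

Q ≈ 461 W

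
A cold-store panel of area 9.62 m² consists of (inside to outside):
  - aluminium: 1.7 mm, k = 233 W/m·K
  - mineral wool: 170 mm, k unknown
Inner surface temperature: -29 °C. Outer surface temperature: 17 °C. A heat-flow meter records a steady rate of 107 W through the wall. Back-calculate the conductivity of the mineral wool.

k ≈ 0.0411 W/(m·K)

Model the wall as resistances in series:
R_aluminium = L/(kA) = 0.0017/(233×9.62) = 7.584×10^-7 K/W
Sum of known resistances R_other = 7.584×10^-7 K/W
Total R = ΔT/Q = 46/107 = 0.4299 K/W
R_mineral wool = R_total − R_other = 0.4299 K/W
k = L/(R·A) = 0.17/(0.4299×9.62)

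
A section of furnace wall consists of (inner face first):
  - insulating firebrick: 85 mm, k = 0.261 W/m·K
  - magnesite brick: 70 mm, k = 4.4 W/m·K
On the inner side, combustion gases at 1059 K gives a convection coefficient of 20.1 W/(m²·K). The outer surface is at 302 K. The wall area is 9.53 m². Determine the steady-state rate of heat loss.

Q ≈ 18400 W

Thermal resistances in series:
R_inner film = 1/(h_i·A) = 1/(20.1×9.53) = 0.00522 K/W
R_insulating firebrick = L/(kA) = 0.085/(0.261×9.53) = 0.03417 K/W
R_magnesite brick = L/(kA) = 0.07/(4.4×9.53) = 0.001669 K/W
R_total = 0.04106 K/W
Q = ΔT / R_total = 757 / 0.04106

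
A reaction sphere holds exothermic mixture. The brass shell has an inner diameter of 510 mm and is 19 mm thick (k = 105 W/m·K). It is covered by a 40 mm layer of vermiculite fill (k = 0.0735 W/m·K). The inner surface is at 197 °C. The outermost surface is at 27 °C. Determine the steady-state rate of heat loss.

Radial (spherical) resistances in series:
R_brass shell = (1/0.255 − 1/0.274)/(4π×105) = 2.061×10^-4 K/W
R_vermiculite fill = (1/0.274 − 1/0.314)/(4π×0.0735) = 0.5034 K/W
R_total = 0.5036 K/W
Q = ΔT/R_total = 170/0.5036

Q ≈ 338 W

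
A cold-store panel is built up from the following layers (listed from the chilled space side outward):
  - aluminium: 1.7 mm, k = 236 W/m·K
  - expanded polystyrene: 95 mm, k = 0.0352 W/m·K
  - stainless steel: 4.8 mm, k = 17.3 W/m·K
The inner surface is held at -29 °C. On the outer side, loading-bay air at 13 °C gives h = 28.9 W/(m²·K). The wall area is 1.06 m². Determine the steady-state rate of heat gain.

Q ≈ 16.3 W

Treating each layer as a thermal resistance in series:
R_aluminium = L/(kA) = 0.0017/(236×1.06) = 6.796×10^-6 K/W
R_expanded polystyrene = L/(kA) = 0.095/(0.0352×1.06) = 2.546 K/W
R_stainless steel = L/(kA) = 0.0048/(17.3×1.06) = 2.618×10^-4 K/W
R_outer film = 1/(h_o·A) = 1/(28.9×1.06) = 0.03264 K/W
R_total = 2.579 K/W
Q = ΔT / R_total = 42 / 2.579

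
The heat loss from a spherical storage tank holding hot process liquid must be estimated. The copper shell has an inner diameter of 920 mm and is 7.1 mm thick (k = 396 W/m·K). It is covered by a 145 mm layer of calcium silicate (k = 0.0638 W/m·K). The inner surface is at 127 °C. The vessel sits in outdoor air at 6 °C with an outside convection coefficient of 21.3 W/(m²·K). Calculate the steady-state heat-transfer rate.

Q ≈ 188 W

Spherical conduction: R = (1/r_in − 1/r_out)/(4πk) per layer; series-sum.
R_copper shell = (1/0.46 − 1/0.4671)/(4π×396) = 6.64×10^-6 K/W
R_calcium silicate = (1/0.4671 − 1/0.6121)/(4π×0.0638) = 0.6326 K/W
R_outer film = 1/(h·4πr_o²) = 1/(21.3×4π×0.6121²) = 0.009972 K/W
R_total = 0.6425 K/W
Q = ΔT/R_total = 121/0.6425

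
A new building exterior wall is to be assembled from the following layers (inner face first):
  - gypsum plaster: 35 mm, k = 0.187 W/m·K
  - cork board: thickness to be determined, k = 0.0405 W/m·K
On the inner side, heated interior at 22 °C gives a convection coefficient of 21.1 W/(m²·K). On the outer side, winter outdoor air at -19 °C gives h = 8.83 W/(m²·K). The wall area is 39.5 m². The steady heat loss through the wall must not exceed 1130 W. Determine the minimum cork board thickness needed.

Using the resistance-network approach (series):
R_inner film = 1/(h_i·A) = 1/(21.1×39.5) = 0.0012 K/W
R_gypsum plaster = L/(kA) = 0.035/(0.187×39.5) = 0.004738 K/W
R_outer film = 1/(h_o·A) = 1/(8.83×39.5) = 0.002867 K/W
Sum of the known resistances R_other = 0.008805 K/W
Required total resistance R_tot = ΔT/Q_allow = 41/1130 = 0.03628 K/W
R_cork board = R_tot − R_other = 0.02748 K/W
L = R·k·A = 0.02748×0.0405×39.5

L ≈ 44 mm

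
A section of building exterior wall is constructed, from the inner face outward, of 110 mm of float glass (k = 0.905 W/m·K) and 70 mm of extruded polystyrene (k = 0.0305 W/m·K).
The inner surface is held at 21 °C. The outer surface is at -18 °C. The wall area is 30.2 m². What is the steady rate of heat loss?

Thermal resistances in series:
R_float glass = L/(kA) = 0.11/(0.905×30.2) = 0.004025 K/W
R_extruded polystyrene = L/(kA) = 0.07/(0.0305×30.2) = 0.076 K/W
R_total = 0.08002 K/W
Q = ΔT / R_total = 39 / 0.08002

Q ≈ 487 W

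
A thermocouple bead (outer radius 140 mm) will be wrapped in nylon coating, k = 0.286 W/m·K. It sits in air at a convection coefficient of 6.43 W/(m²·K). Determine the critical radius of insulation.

For a sphere r_cr = 2k/h = 2×0.286/6.43
r_cr = 89 mm; since the bare radius (140 mm) is above r_cr, any added insulation will reduce heat loss.

r_cr ≈ 89 mm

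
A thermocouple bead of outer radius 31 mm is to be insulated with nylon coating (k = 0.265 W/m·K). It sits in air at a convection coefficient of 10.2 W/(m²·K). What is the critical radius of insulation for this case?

For a sphere r_cr = 2k/h = 2×0.265/10.2
r_cr = 52 mm; since the bare radius (31 mm) is below r_cr, adding a thin layer of insulation will *increase* heat loss.

r_cr ≈ 52 mm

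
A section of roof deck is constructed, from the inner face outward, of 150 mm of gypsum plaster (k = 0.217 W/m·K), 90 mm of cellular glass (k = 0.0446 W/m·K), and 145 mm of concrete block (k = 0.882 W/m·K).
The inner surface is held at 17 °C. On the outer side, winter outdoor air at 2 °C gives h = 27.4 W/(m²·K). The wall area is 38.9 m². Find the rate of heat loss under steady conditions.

Q ≈ 201 W

Thermal resistances in series:
R_gypsum plaster = L/(kA) = 0.15/(0.217×38.9) = 0.01777 K/W
R_cellular glass = L/(kA) = 0.09/(0.0446×38.9) = 0.05187 K/W
R_concrete block = L/(kA) = 0.145/(0.882×38.9) = 0.004226 K/W
R_outer film = 1/(h_o·A) = 1/(27.4×38.9) = 9.382×10^-4 K/W
R_total = 0.07481 K/W
Q = ΔT / R_total = 15 / 0.07481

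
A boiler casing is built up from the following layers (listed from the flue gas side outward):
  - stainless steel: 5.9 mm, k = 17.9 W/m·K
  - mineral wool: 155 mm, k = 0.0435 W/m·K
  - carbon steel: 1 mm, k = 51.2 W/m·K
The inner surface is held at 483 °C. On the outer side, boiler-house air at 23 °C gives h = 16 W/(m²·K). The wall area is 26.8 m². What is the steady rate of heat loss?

Using the resistance-network approach (series):
R_stainless steel = L/(kA) = 0.0059/(17.9×26.8) = 1.23×10^-5 K/W
R_mineral wool = L/(kA) = 0.155/(0.0435×26.8) = 0.133 K/W
R_carbon steel = L/(kA) = 0.001/(51.2×26.8) = 7.288×10^-7 K/W
R_outer film = 1/(h_o·A) = 1/(16×26.8) = 0.002332 K/W
R_total = 0.1353 K/W
Q = ΔT / R_total = 460 / 0.1353

Q ≈ 3400 W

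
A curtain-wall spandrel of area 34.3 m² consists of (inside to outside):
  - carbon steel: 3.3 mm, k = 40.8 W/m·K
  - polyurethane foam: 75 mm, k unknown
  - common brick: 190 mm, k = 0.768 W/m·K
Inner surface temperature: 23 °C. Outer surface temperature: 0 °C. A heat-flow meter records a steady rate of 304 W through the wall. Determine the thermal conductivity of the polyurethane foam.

Treating each layer as a thermal resistance in series:
R_carbon steel = L/(kA) = 0.0033/(40.8×34.3) = 2.358×10^-6 K/W
R_common brick = L/(kA) = 0.19/(0.768×34.3) = 0.007213 K/W
Sum of known resistances R_other = 0.007215 K/W
Total R = ΔT/Q = 23/304 = 0.07566 K/W
R_polyurethane foam = R_total − R_other = 0.06844 K/W
k = L/(R·A) = 0.075/(0.06844×34.3)

k ≈ 0.0319 W/(m·K)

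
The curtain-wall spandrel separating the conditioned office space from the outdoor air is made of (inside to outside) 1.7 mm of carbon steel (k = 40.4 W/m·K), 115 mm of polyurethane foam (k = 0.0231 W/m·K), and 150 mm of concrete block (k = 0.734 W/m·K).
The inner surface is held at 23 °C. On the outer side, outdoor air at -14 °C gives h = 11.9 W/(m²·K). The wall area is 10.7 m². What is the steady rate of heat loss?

Q ≈ 75.2 W

Model the wall as resistances in series:
R_carbon steel = L/(kA) = 0.0017/(40.4×10.7) = 3.933×10^-6 K/W
R_polyurethane foam = L/(kA) = 0.115/(0.0231×10.7) = 0.4653 K/W
R_concrete block = L/(kA) = 0.15/(0.734×10.7) = 0.0191 K/W
R_outer film = 1/(h_o·A) = 1/(11.9×10.7) = 0.007854 K/W
R_total = 0.4922 K/W
Q = ΔT / R_total = 37 / 0.4922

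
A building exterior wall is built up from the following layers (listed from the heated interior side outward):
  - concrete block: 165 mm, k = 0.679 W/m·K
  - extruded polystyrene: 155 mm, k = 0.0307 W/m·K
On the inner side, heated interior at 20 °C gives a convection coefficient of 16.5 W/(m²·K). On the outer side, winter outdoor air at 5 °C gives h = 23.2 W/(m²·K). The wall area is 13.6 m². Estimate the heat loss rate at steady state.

Q ≈ 37.8 W

Using the resistance-network approach (series):
R_inner film = 1/(h_i·A) = 1/(16.5×13.6) = 0.004456 K/W
R_concrete block = L/(kA) = 0.165/(0.679×13.6) = 0.01787 K/W
R_extruded polystyrene = L/(kA) = 0.155/(0.0307×13.6) = 0.3712 K/W
R_outer film = 1/(h_o·A) = 1/(23.2×13.6) = 0.003169 K/W
R_total = 0.3967 K/W
Q = ΔT / R_total = 15 / 0.3967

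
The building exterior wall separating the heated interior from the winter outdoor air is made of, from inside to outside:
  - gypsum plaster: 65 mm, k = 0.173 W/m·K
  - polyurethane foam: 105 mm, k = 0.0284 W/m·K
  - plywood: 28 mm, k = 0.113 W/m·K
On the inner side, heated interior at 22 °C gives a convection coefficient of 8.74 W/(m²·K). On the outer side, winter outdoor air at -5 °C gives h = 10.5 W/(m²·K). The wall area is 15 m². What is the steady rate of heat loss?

Thermal resistances in series:
R_inner film = 1/(h_i·A) = 1/(8.74×15) = 0.007628 K/W
R_gypsum plaster = L/(kA) = 0.065/(0.173×15) = 0.02505 K/W
R_polyurethane foam = L/(kA) = 0.105/(0.0284×15) = 0.2465 K/W
R_plywood = L/(kA) = 0.028/(0.113×15) = 0.01652 K/W
R_outer film = 1/(h_o·A) = 1/(10.5×15) = 0.006349 K/W
R_total = 0.302 K/W
Q = ΔT / R_total = 27 / 0.302

Q ≈ 89.4 W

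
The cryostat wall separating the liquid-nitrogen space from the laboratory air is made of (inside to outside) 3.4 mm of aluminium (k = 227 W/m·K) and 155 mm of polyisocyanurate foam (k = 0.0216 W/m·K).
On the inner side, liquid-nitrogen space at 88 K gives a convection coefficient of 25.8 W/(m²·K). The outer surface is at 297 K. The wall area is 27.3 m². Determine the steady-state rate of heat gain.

Thermal resistances in series:
R_inner film = 1/(h_i·A) = 1/(25.8×27.3) = 0.00142 K/W
R_aluminium = L/(kA) = 0.0034/(227×27.3) = 5.486×10^-7 K/W
R_polyisocyanurate foam = L/(kA) = 0.155/(0.0216×27.3) = 0.2629 K/W
R_total = 0.2643 K/W
Q = ΔT / R_total = 209 / 0.2643

Q ≈ 791 W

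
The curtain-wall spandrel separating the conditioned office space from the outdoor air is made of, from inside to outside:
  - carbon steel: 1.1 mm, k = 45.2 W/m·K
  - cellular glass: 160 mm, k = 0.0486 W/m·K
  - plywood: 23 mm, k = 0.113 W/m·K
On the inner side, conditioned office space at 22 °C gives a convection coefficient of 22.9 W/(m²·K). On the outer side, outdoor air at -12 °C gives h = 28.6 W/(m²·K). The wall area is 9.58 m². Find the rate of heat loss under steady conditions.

Using the resistance-network approach (series):
R_inner film = 1/(h_i·A) = 1/(22.9×9.58) = 0.004558 K/W
R_carbon steel = L/(kA) = 0.0011/(45.2×9.58) = 2.54×10^-6 K/W
R_cellular glass = L/(kA) = 0.16/(0.0486×9.58) = 0.3437 K/W
R_plywood = L/(kA) = 0.023/(0.113×9.58) = 0.02125 K/W
R_outer film = 1/(h_o·A) = 1/(28.6×9.58) = 0.00365 K/W
R_total = 0.3731 K/W
Q = ΔT / R_total = 34 / 0.3731

Q ≈ 91.1 W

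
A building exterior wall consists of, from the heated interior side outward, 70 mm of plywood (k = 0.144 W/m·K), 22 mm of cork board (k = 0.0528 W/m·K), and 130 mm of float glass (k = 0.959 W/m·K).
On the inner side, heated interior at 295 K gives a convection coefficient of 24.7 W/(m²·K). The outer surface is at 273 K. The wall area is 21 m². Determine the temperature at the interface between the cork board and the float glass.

T ≈ 276 K

Thermal resistances in series:
R_inner film = 1/(h_i·A) = 1/(24.7×21) = 0.001928 K/W
R_plywood = L/(kA) = 0.07/(0.144×21) = 0.02315 K/W
R_cork board = L/(kA) = 0.022/(0.0528×21) = 0.01984 K/W
R_float glass = L/(kA) = 0.13/(0.959×21) = 0.006455 K/W
R_total = 0.05137 K/W;  Q = ΔT/R_total = 22/0.05137 = 428.2 W
T_interface = T_inner − Q·ΣR(inner→interface) = 295 − 428×0.04492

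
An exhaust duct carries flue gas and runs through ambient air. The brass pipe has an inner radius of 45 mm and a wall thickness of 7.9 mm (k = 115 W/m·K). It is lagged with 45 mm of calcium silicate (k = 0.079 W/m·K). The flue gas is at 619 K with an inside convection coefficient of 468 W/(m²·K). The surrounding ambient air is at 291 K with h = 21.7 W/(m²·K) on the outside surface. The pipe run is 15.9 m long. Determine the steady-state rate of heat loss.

Q ≈ 3940 W

For a radial system each layer contributes R = ln(r_out/r_in)/(2πkL); films add R = 1/(hA).
R_inner film = 1/(h_i·2πr₁L) = 1/(468×2π×0.045×15.9) = 4.753×10^-4 K/W
R_brass pipe wall = ln(52.9/45)/(2π×115×15.9) = 1.408×10^-5 K/W
R_calcium silicate = ln(97.9/52.9)/(2π×0.079×15.9) = 0.07799 K/W
R_outer film = 1/(h_o·2πr_oL) = 1/(21.7×2π×0.0979×15.9) = 0.004712 K/W
R_total = 0.08319 K/W
Q = ΔT/R_total = 328/0.08319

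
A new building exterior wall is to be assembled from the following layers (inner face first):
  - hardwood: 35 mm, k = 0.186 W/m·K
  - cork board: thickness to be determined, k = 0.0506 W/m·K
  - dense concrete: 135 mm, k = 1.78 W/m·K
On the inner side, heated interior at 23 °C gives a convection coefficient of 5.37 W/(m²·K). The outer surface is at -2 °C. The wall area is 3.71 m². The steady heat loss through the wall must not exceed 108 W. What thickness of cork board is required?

L ≈ 20.7 mm

Thermal resistances in series:
R_inner film = 1/(h_i·A) = 1/(5.37×3.71) = 0.05019 K/W
R_hardwood = L/(kA) = 0.035/(0.186×3.71) = 0.05072 K/W
R_dense concrete = L/(kA) = 0.135/(1.78×3.71) = 0.02044 K/W
Sum of the known resistances R_other = 0.1214 K/W
Required total resistance R_tot = ΔT/Q_allow = 25/108 = 0.2315 K/W
R_cork board = R_tot − R_other = 0.1101 K/W
L = R·k·A = 0.1101×0.0506×3.71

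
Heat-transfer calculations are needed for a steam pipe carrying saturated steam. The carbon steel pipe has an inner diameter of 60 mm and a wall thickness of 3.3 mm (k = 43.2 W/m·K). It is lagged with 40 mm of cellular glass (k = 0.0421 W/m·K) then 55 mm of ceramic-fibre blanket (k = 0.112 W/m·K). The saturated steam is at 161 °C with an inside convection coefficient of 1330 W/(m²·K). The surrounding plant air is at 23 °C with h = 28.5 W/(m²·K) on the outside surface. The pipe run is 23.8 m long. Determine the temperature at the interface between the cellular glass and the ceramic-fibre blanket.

T ≈ 53.3 °C

For a radial system each layer contributes R = ln(r_out/r_in)/(2πkL); films add R = 1/(hA).
R_inner film = 1/(h_i·2πr₁L) = 1/(1330×2π×0.03×23.8) = 1.676×10^-4 K/W
R_carbon steel pipe wall = ln(33.3/30)/(2π×43.2×23.8) = 1.615×10^-5 K/W
R_cellular glass = ln(73.3/33.3)/(2π×0.0421×23.8) = 0.1253 K/W
R_ceramic-fibre blanket = ln(128.3/73.3)/(2π×0.112×23.8) = 0.03342 K/W
R_outer film = 1/(h_o·2πr_oL) = 1/(28.5×2π×0.1283×23.8) = 0.001829 K/W
R_total = 0.1608 K/W
Q = ΔT/R_total = 138/0.1608
Q = 858 W
T_interface = T_inner − Q·ΣR(inner→interface) = 161 − 858×0.1255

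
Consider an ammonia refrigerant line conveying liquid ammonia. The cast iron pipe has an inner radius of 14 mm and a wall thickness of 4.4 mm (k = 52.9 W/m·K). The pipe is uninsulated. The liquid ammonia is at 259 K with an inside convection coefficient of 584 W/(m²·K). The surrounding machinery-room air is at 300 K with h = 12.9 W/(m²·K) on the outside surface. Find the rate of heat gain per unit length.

Treating each annulus and film as a series resistance:
R_inner film = 1/(h_i·2πr₁L) = 1/(584×2π×0.014×1) = 0.01947 K/W
R_cast iron pipe wall = ln(18.4/14)/(2π×52.9×1) = 8.222×10^-4 K/W
R_outer film = 1/(h_o·2πr_oL) = 1/(12.9×2π×0.0184×1) = 0.6705 K/W
R_total = 0.6908 K/W
Q = ΔT/R_total = 41/0.6908

q′ ≈ 59.4 W/m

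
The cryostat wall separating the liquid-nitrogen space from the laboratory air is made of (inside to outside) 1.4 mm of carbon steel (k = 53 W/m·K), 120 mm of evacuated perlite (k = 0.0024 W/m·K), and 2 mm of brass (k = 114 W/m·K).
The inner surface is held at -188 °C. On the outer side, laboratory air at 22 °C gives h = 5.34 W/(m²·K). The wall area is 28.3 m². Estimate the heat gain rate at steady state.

Series thermal resistances:
R_carbon steel = L/(kA) = 0.0014/(53×28.3) = 9.334×10^-7 K/W
R_evacuated perlite = L/(kA) = 0.12/(0.0024×28.3) = 1.767 K/W
R_brass = L/(kA) = 0.002/(114×28.3) = 6.199×10^-7 K/W
R_outer film = 1/(h_o·A) = 1/(5.34×28.3) = 0.006617 K/W
R_total = 1.773 K/W
Q = ΔT / R_total = 210 / 1.773

Q ≈ 118 W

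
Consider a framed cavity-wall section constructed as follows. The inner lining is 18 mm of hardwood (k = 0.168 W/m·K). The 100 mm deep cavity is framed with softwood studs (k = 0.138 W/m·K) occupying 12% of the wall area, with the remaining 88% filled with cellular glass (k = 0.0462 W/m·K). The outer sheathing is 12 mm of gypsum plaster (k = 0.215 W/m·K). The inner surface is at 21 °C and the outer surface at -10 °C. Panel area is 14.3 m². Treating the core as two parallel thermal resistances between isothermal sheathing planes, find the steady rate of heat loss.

Q ≈ 232 W

Sheathing layers in series; stud and cavity paths in parallel between them.
R_inner = 0.018/(0.168×14.3) = 0.007493 K/W
R_stud  = 0.1/(0.138×0.12×14.3) = 0.4223 K/W
R_cav   = 0.1/(0.0462×0.88×14.3) = 0.172 K/W
1/R_core = 1/R_stud + 1/R_cav → R_core = 0.1222 K/W
R_outer = 0.012/(0.215×14.3) = 0.003903 K/W
R_total = 0.1336 K/W
Q = ΔT/R_total = 31/0.1336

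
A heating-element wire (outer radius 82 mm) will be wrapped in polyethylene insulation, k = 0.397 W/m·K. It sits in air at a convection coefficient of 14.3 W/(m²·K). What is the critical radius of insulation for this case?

r_cr ≈ 27.8 mm

For a cylinder r_cr = k/h = 0.397/14.3
r_cr = 27.8 mm; since the bare radius (82 mm) is above r_cr, any added insulation will reduce heat loss.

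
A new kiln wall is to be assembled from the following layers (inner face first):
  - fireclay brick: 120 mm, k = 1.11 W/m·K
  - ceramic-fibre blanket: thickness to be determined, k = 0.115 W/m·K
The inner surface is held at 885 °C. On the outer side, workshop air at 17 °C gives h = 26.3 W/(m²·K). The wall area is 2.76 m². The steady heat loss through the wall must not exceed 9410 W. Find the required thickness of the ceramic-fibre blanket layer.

L ≈ 12.5 mm

Series thermal resistances:
R_fireclay brick = L/(kA) = 0.12/(1.11×2.76) = 0.03917 K/W
R_outer film = 1/(h_o·A) = 1/(26.3×2.76) = 0.01378 K/W
Sum of the known resistances R_other = 0.05295 K/W
Required total resistance R_tot = ΔT/Q_allow = 868/9410 = 0.09224 K/W
R_ceramic-fibre blanket = R_tot − R_other = 0.0393 K/W
L = R·k·A = 0.0393×0.115×2.76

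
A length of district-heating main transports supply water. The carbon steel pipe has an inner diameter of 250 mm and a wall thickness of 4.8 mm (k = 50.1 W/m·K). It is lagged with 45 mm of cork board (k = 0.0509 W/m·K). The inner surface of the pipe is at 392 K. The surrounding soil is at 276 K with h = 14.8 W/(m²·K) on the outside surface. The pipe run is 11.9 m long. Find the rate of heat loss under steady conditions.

Treating each annulus and film as a series resistance:
R_carbon steel pipe wall = ln(129.8/125)/(2π×50.1×11.9) = 1.006×10^-5 K/W
R_cork board = ln(174.8/129.8)/(2π×0.0509×11.9) = 0.07821 K/W
R_outer film = 1/(h_o·2πr_oL) = 1/(14.8×2π×0.1748×11.9) = 0.00517 K/W
R_total = 0.08339 K/W
Q = ΔT/R_total = 116/0.08339

Q ≈ 1390 W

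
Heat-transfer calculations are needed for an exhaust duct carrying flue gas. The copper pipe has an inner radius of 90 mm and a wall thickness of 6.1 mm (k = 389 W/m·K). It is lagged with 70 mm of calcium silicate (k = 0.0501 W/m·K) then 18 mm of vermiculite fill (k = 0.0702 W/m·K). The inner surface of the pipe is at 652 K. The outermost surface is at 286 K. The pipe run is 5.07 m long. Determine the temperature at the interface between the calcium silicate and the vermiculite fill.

T ≈ 329 K

Per-layer cylindrical resistances, series-summed:
R_copper pipe wall = ln(96.1/90)/(2π×389×5.07) = 5.292×10^-6 K/W
R_calcium silicate = ln(166.1/96.1)/(2π×0.0501×5.07) = 0.3429 K/W
R_vermiculite fill = ln(184.1/166.1)/(2π×0.0702×5.07) = 0.04601 K/W
R_total = 0.3889 K/W
Q = ΔT/R_total = 366/0.3889
Q = 941 W
T_interface = T_inner − Q·ΣR(inner→interface) = 652 − 941×0.3429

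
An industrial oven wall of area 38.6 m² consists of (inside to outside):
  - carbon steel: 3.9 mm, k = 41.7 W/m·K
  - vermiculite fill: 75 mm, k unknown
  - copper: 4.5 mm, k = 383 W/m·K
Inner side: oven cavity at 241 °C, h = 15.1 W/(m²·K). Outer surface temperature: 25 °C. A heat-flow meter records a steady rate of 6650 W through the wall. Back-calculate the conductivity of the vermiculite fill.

k ≈ 0.0632 W/(m·K)

Series thermal resistances:
R_inner film = 1/(h_i·A) = 1/(15.1×38.6) = 0.001716 K/W
R_carbon steel = L/(kA) = 0.0039/(41.7×38.6) = 2.423×10^-6 K/W
R_copper = L/(kA) = 0.0045/(383×38.6) = 3.044×10^-7 K/W
Sum of known resistances R_other = 0.001718 K/W
Total R = ΔT/Q = 216/6650 = 0.03248 K/W
R_vermiculite fill = R_total − R_other = 0.03076 K/W
k = L/(R·A) = 0.075/(0.03076×38.6)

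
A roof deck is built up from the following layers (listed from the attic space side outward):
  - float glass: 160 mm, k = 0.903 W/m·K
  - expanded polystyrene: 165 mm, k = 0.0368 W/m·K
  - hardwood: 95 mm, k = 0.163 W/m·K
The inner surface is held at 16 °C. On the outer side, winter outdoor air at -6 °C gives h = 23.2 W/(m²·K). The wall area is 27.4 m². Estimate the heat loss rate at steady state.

Q ≈ 114 W

Series thermal resistances:
R_float glass = L/(kA) = 0.16/(0.903×27.4) = 0.006467 K/W
R_expanded polystyrene = L/(kA) = 0.165/(0.0368×27.4) = 0.1636 K/W
R_hardwood = L/(kA) = 0.095/(0.163×27.4) = 0.02127 K/W
R_outer film = 1/(h_o·A) = 1/(23.2×27.4) = 0.001573 K/W
R_total = 0.1929 K/W
Q = ΔT / R_total = 22 / 0.1929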